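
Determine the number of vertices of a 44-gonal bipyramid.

A bipyramid over an n-gon has 2n triangular faces and n + 2 vertices: V = 44 + 2 = 46, E = 3·44 = 132, F = 2·44 = 88.

46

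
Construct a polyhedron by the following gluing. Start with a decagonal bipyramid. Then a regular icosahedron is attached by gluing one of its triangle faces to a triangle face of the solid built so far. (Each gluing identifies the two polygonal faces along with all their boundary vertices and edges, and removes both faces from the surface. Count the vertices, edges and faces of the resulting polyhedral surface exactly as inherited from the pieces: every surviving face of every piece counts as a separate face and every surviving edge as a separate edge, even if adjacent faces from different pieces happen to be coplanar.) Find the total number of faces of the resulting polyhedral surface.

38

A decagonal bipyramid: V=12, E=30, F=20.
Attach a regular icosahedron (V=12, E=30, F=20) along a 3-gon: merge 3 vertices and 3 edges, delete both glued faces → V=21, E=57, F=38.
Check: V − E + F = 21 − 57 + 38 = 2.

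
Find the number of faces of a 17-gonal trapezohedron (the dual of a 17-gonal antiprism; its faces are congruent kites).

The n-trapezohedron (dual of the n-antiprism) has V = 2·17 + 2 = 36, E = 4·17 = 68, F = 2·17 = 34.

34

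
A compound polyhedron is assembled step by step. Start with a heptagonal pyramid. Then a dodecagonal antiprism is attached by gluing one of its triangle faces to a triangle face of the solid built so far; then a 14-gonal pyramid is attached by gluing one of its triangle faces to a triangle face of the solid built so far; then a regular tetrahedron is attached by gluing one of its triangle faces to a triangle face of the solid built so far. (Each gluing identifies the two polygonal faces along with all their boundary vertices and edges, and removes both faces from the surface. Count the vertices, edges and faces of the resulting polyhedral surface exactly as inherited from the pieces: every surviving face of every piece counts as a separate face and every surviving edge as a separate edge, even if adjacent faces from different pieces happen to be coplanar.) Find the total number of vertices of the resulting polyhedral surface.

42

A heptagonal pyramid: V=8, E=14, F=8.
Attach a dodecagonal antiprism (V=24, E=48, F=26) along a 3-gon: merge 3 vertices and 3 edges, delete both glued faces → V=29, E=59, F=32.
Attach a 14-gonal pyramid (V=15, E=28, F=15) along a 3-gon: merge 3 vertices and 3 edges, delete both glued faces → V=41, E=84, F=45.
Attach a regular tetrahedron (V=4, E=6, F=4) along a 3-gon: merge 3 vertices and 3 edges, delete both glued faces → V=42, E=87, F=47.
Check: V − E + F = 42 − 87 + 47 = 2.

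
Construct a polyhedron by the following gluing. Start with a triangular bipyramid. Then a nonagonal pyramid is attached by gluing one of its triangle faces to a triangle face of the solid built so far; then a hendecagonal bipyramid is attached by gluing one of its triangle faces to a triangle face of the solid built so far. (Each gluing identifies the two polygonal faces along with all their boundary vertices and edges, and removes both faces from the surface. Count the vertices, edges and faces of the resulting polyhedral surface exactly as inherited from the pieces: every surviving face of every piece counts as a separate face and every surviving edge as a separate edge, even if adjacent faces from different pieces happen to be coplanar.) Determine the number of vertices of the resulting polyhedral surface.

22

A triangular bipyramid: V=5, E=9, F=6.
Attach a nonagonal pyramid (V=10, E=18, F=10) along a 3-gon: merge 3 vertices and 3 edges, delete both glued faces → V=12, E=24, F=14.
Attach a hendecagonal bipyramid (V=13, E=33, F=22) along a 3-gon: merge 3 vertices and 3 edges, delete both glued faces → V=22, E=54, F=34.
Check: V − E + F = 22 − 54 + 34 = 2.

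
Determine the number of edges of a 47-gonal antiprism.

An antiprism on an n-gon has two n-gon caps and 2n triangles: V = 2·47 = 94, E = 4·47 = 188, F = 2·47 + 2 = 96.

188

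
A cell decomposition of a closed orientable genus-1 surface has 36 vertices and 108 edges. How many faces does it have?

For a closed orientable surface of genus 1, χ = 2 − 2·1 = 0.
F = 0 − V + E = 0 − 36 + 108 = 72.

72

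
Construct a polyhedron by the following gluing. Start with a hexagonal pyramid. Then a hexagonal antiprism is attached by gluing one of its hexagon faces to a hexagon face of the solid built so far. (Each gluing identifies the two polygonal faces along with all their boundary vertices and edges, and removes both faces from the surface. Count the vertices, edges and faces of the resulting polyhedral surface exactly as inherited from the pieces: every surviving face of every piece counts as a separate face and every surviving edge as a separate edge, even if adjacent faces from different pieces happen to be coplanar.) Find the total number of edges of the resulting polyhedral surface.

30

A hexagonal pyramid: V=7, E=12, F=7.
Attach a hexagonal antiprism (V=12, E=24, F=14) along a 6-gon: merge 6 vertices and 6 edges, delete both glued faces → V=13, E=30, F=19.
Check: V − E + F = 13 − 30 + 19 = 2.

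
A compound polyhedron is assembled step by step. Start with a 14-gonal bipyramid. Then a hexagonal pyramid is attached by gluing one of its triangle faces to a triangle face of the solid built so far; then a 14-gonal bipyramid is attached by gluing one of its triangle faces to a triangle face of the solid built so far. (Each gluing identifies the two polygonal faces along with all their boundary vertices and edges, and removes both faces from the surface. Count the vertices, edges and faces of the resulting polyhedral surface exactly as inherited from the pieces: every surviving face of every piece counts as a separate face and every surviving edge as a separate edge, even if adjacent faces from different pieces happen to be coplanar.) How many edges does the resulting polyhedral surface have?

A 14-gonal bipyramid: V=16, E=42, F=28.
Attach a hexagonal pyramid (V=7, E=12, F=7) along a 3-gon: merge 3 vertices and 3 edges, delete both glued faces → V=20, E=51, F=33.
Attach a 14-gonal bipyramid (V=16, E=42, F=28) along a 3-gon: merge 3 vertices and 3 edges, delete both glued faces → V=33, E=90, F=59.
Check: V − E + F = 33 − 90 + 59 = 2.

90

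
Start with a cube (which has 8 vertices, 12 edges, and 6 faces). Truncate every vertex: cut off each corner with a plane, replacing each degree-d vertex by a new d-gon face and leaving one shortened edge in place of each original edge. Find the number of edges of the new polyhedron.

Truncation replaces each original edge-end by a new vertex, so V′ = 2E = 24.
Each original edge survives, and each old vertex of degree d contributes d new edges; summing degrees gives Σd = 2E, so E′ = E + 2E = 3E = 36.
Each original face survives and each original vertex becomes one new face: F′ = F + V = 14.

36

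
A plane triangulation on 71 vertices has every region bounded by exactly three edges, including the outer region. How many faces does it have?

In a plane triangulation 3F = 2E and V − E + F = 2, so F = 2V − 4 = 2·71 − 4 = 138.

138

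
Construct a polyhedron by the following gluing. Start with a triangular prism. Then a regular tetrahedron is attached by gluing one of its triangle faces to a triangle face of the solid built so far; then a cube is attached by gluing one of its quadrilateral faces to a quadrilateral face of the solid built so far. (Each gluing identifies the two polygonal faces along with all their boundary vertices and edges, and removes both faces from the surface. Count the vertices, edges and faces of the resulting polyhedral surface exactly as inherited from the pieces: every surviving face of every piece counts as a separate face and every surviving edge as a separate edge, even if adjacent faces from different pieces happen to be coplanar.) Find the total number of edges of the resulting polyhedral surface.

20

A triangular prism: V=6, E=9, F=5.
Attach a regular tetrahedron (V=4, E=6, F=4) along a 3-gon: merge 3 vertices and 3 edges, delete both glued faces → V=7, E=12, F=7.
Attach a cube (V=8, E=12, F=6) along a 4-gon: merge 4 vertices and 4 edges, delete both glued faces → V=11, E=20, F=11.
Check: V − E + F = 11 − 20 + 11 = 2.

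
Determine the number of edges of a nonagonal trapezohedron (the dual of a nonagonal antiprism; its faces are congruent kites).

36

The n-trapezohedron (dual of the n-antiprism) has V = 2·9 + 2 = 20, E = 4·9 = 36, F = 2·9 = 18.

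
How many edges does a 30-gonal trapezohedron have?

120

The n-trapezohedron (dual of the n-antiprism) has V = 2·30 + 2 = 62, E = 4·30 = 120, F = 2·30 = 60.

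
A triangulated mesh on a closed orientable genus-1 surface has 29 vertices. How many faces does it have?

58

χ = 2 − 2·1 = 0, and every face is a triangle so 3F = 2E.
V − E + F = 0 with E = 3F/2 gives 29 − (3/2 − 1)·F = 0, so F = 58 and E = 87.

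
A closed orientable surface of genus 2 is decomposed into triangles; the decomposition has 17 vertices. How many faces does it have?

38

χ = 2 − 2·2 = -2, and every face is a triangle so 3F = 2E.
V − E + F = -2 with E = 3F/2 gives 17 − (3/2 − 1)·F = -2, so F = 38 and E = 57.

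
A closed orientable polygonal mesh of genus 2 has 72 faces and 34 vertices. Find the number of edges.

108

For a closed orientable surface of genus 2, χ = 2 − 2·2 = -2.
E = V + F − (-2) = 34 + 72 − (-2) = 108.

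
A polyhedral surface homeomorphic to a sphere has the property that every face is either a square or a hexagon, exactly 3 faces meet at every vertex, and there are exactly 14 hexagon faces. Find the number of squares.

6

Let x be the number of squares; then F = 14 + x.
Edge–face incidences: 2E = 6·14 + 4·x = 84 + 4x.
Every vertex has degree 3, so 3V = 2E.
Euler: V − E + F = 2 ⇒ (2E)/3 − E + (14 + x) = 2.
Multiply by 6: 2·(2E) − 3·(2E) + 6·(14 + x) = 12, i.e. 84 + 6x − (84 + 4x) = 12.
Collecting terms: 2x = 12, so x = 6.
Then 2E = 84 + 4·6 = 108, so E = 54, V = 2E/3 = 36, F = 14 + 6 = 20.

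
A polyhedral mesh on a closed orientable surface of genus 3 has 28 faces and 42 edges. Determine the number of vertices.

For a closed orientable surface of genus 3, χ = 2 − 2·3 = -4.
V = -4 + E − F = -4 + 42 − 28 = 10.

10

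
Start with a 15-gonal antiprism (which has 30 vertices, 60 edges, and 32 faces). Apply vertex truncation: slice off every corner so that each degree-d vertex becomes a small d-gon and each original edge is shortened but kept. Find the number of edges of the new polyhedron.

Truncation replaces each original edge-end by a new vertex, so V′ = 2E = 120.
Each original edge survives, and each old vertex of degree d contributes d new edges; summing degrees gives Σd = 2E, so E′ = E + 2E = 3E = 180.
Each original face survives and each original vertex becomes one new face: F′ = F + V = 62.

180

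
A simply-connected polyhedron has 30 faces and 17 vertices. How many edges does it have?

Here V − E + F = 2.
E = V + F − (2) = 17 + 30 − (2) = 45.

45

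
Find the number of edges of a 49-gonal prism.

A prism on an n-gon has two n-gon bases and n rectangular sides: V = 2·49 = 98, E = 3·49 = 147, F = 49 + 2 = 51.

147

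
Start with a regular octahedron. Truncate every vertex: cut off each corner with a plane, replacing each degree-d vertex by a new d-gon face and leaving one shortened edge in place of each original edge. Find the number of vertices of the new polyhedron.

The base solid has V = 6, E = 12, F = 8.
Truncation replaces each original edge-end by a new vertex, so V′ = 2E = 24.
Each original edge survives, and each old vertex of degree d contributes d new edges; summing degrees gives Σd = 2E, so E′ = E + 2E = 3E = 36.
Each original face survives and each original vertex becomes one new face: F′ = F + V = 14.

24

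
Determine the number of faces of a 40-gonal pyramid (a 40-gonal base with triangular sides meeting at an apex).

A pyramid on an n-gon base has one n-gon and n triangles: V = 40 + 1 = 41, E = 2·40 = 80, F = 40 + 1 = 41.
Check: V − E + F = 41 − 80 + 41 = 2.

41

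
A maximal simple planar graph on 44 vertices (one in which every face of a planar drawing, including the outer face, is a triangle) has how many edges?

In a plane triangulation 3F = 2E and V − E + F = 2, so E = 3V − 6 = 3·44 − 6 = 126.

126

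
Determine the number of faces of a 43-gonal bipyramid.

86

A bipyramid over an n-gon has 2n triangular faces and n + 2 vertices: V = 43 + 2 = 45, E = 3·43 = 129, F = 2·43 = 86.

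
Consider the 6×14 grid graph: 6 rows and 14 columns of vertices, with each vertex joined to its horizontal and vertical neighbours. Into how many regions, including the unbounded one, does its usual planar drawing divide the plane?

66

The grid has V = 6·14 = 84 vertices and E = 6·13 + 14·5 = 148 edges.
F = 2 − V + E = 2 − 84 + 148 = 66.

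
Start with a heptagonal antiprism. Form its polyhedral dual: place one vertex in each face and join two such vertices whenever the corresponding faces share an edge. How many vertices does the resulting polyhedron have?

16

The base solid has V = 14, E = 28, F = 16.
The dual swaps V and F and preserves E: V′ = F = 16, E′ = E = 28, F′ = V = 14.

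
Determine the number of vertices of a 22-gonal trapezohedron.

46

The n-trapezohedron (dual of the n-antiprism) has V = 2·22 + 2 = 46, E = 4·22 = 88, F = 2·22 = 44.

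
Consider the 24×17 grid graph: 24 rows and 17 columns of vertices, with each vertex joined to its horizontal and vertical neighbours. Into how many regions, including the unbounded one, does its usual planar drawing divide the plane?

The grid has V = 24·17 = 408 vertices and E = 24·16 + 17·23 = 775 edges.
F = 2 − V + E = 2 − 408 + 775 = 369.

369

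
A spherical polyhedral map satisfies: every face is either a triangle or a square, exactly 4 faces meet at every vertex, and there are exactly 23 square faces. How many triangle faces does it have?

8

Let x be the number of triangles; then F = 23 + x.
Edge–face incidences: 2E = 4·23 + 3·x = 92 + 3x.
Every vertex has degree 4, so 4V = 2E.
Euler: V − E + F = 2 ⇒ (2E)/4 − E + (23 + x) = 2.
Multiply by 8: 2·(2E) − 4·(2E) + 8·(23 + x) = 16, i.e. 184 + 8x − 2·(92 + 3x) = 16.
Collecting terms: 2x = 16, so x = 8.
Then 2E = 92 + 3·8 = 116, so E = 58, V = 2E/4 = 29, F = 23 + 8 = 31.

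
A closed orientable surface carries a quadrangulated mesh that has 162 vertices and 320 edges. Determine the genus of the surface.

Every face is a square and each edge borders two faces, so 4F = 2·320, giving F = 160.
χ = V − E + F = 162 − 320 + 160 = 2.
For a closed orientable surface χ = 2 − 2g, so g = (2 − (2))/2 = 0.

0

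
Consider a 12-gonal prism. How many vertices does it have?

24

A prism on an n-gon has two n-gon bases and n rectangular sides: V = 2·12 = 24, E = 3·12 = 36, F = 12 + 2 = 14.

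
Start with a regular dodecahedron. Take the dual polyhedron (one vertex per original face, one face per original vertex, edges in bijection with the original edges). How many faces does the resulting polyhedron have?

20

The base solid has V = 20, E = 30, F = 12.
The dual swaps V and F and preserves E: V′ = F = 12, E′ = E = 30, F′ = V = 20.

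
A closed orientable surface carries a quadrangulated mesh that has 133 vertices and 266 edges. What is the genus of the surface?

Every face is a square and each edge borders two faces, so 4F = 2·266, giving F = 133.
χ = V − E + F = 133 − 266 + 133 = 0.
For a closed orientable surface χ = 2 − 2g, so g = (2 − (0))/2 = 1.

1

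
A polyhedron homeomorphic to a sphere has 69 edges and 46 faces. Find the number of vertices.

Here V − E + F = 2.
V = 2 + E − F = 2 + 69 − 46 = 25.

25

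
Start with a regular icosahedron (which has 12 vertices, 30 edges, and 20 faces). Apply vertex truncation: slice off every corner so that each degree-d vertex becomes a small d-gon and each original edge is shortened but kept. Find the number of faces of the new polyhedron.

Truncation replaces each original edge-end by a new vertex, so V′ = 2E = 60.
Each original edge survives, and each old vertex of degree d contributes d new edges; summing degrees gives Σd = 2E, so E′ = E + 2E = 3E = 90.
Each original face survives and each original vertex becomes one new face: F′ = F + V = 32.

32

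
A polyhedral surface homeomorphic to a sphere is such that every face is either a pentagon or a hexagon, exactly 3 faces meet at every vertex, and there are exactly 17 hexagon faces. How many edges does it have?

Let x be the number of pentagons; then F = 17 + x.
Edge–face incidences: 2E = 6·17 + 5·x = 102 + 5x.
Every vertex has degree 3, so 3V = 2E.
Euler: V − E + F = 2 ⇒ (2E)/3 − E + (17 + x) = 2.
Multiply by 6: 2·(2E) − 3·(2E) + 6·(17 + x) = 12, i.e. 102 + 6x − (102 + 5x) = 12.
Collecting terms: x = 12.
Then 2E = 102 + 5·12 = 162, so E = 81, V = 2E/3 = 54, F = 17 + 12 = 29.

81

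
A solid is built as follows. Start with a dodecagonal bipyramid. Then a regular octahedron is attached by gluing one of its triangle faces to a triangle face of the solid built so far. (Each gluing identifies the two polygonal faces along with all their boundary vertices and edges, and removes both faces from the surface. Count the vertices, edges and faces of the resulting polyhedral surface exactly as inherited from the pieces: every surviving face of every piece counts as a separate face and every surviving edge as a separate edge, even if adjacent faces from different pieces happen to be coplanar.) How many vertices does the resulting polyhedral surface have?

17

A dodecagonal bipyramid: V=14, E=36, F=24.
Attach a regular octahedron (V=6, E=12, F=8) along a 3-gon: merge 3 vertices and 3 edges, delete both glued faces → V=17, E=45, F=30.
Check: V − E + F = 17 − 45 + 30 = 2.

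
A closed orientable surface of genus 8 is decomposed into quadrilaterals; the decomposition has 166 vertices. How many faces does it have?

180

χ = 2 − 2·8 = -14, and every face is a square so 4F = 2E.
V − E + F = -14 with E = 4F/2 gives 166 − (4/2 − 1)·F = -14, so F = 180 and E = 360.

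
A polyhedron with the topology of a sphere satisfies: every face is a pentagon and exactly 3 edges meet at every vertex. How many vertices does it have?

Each face has 5 edges and each edge borders two faces, so 2E = 5F.
Each vertex has degree 3, so 3V = 2E and hence V = 5F/3.
Euler: V − E + F = 2 ⇒ (5F/3) − (5F/2) + F = 2.
Multiply by 6: (10 − 15 + 6)F = 12, i.e. 1F = 12.
So F = 12, E = 5·12/2 = 30, V = 5·12/3 = 20.

20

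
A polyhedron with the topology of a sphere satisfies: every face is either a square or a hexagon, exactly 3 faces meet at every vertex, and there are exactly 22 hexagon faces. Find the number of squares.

Let x be the number of squares; then F = 22 + x.
Edge–face incidences: 2E = 6·22 + 4·x = 132 + 4x.
Every vertex has degree 3, so 3V = 2E.
Euler: V − E + F = 2 ⇒ (2E)/3 − E + (22 + x) = 2.
Multiply by 6: 2·(2E) − 3·(2E) + 6·(22 + x) = 12, i.e. 132 + 6x − (132 + 4x) = 12.
Collecting terms: 2x = 12, so x = 6.
Then 2E = 132 + 4·6 = 156, so E = 78, V = 2E/3 = 52, F = 22 + 6 = 28.

6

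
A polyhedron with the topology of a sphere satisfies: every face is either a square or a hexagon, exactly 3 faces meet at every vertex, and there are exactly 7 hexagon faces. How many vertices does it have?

Let x be the number of squares; then F = 7 + x.
Edge–face incidences: 2E = 6·7 + 4·x = 42 + 4x.
Every vertex has degree 3, so 3V = 2E.
Euler: V − E + F = 2 ⇒ (2E)/3 − E + (7 + x) = 2.
Multiply by 6: 2·(2E) − 3·(2E) + 6·(7 + x) = 12, i.e. 42 + 6x − (42 + 4x) = 12.
Collecting terms: 2x = 12, so x = 6.
Then 2E = 42 + 4·6 = 66, so E = 33, V = 2E/3 = 22, F = 7 + 6 = 13.

22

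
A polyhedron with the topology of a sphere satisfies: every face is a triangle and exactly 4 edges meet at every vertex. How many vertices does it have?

Each face has 3 edges and each edge borders two faces, so 2E = 3F.
Each vertex has degree 4, so 4V = 2E and hence V = 3F/4.
Euler: V − E + F = 2 ⇒ (3F/4) − (3F/2) + F = 2.
Multiply by 8: (6 − 12 + 8)F = 16, i.e. 2F = 16.
So F = 8, E = 3·8/2 = 12, V = 3·8/4 = 6.

6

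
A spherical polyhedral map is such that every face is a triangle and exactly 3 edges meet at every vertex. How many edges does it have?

Each face has 3 edges and each edge borders two faces, so 2E = 3F.
Each vertex has degree 3, so 3V = 2E and hence V = 3F/3.
Euler: V − E + F = 2 ⇒ (3F/3) − (3F/2) + F = 2.
Multiply by 6: (6 − 9 + 6)F = 12, i.e. 3F = 12.
So F = 4, E = 3·4/2 = 6, V = 3·4/3 = 4.

6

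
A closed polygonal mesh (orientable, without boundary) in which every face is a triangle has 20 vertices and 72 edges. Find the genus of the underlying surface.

3

Every face is a triangle and each edge borders two faces, so 3F = 2·72, giving F = 48.
χ = V − E + F = 20 − 72 + 48 = -4.
For a closed orientable surface χ = 2 − 2g, so g = (2 − (-4))/2 = 3.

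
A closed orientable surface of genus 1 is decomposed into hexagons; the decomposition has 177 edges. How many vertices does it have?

χ = 2 − 2·1 = 0, and every face is a hexagon so 6F = 2E.
F = 2E/6 = 59. Then V = 0 + E − F = 0 + 177 − 59 = 118.

118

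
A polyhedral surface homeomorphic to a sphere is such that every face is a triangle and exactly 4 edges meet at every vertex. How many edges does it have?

12

Each face has 3 edges and each edge borders two faces, so 2E = 3F.
Each vertex has degree 4, so 4V = 2E and hence V = 3F/4.
Euler: V − E + F = 2 ⇒ (3F/4) − (3F/2) + F = 2.
Multiply by 8: (6 − 12 + 8)F = 16, i.e. 2F = 16.
So F = 8, E = 3·8/2 = 12, V = 3·8/4 = 6.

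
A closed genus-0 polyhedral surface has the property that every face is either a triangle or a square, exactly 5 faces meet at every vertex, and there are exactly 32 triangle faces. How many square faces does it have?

6

Let x be the number of squares; then F = 32 + x.
Edge–face incidences: 2E = 3·32 + 4·x = 96 + 4x.
Every vertex has degree 5, so 5V = 2E.
Euler: V − E + F = 2 ⇒ (2E)/5 − E + (32 + x) = 2.
Multiply by 10: 2·(2E) − 5·(2E) + 10·(32 + x) = 20, i.e. 320 + 10x − 3·(96 + 4x) = 20.
Collecting terms: −2x + 32 = 20, so −2x = −12, so x = 6.
Then 2E = 96 + 4·6 = 120, so E = 60, V = 2E/5 = 24, F = 32 + 6 = 38.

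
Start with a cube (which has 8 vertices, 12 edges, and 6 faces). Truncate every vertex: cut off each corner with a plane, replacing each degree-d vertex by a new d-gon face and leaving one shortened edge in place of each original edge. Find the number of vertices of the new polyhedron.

Truncation replaces each original edge-end by a new vertex, so V′ = 2E = 24.
Each original edge survives, and each old vertex of degree d contributes d new edges; summing degrees gives Σd = 2E, so E′ = E + 2E = 3E = 36.
Each original face survives and each original vertex becomes one new face: F′ = F + V = 14.

24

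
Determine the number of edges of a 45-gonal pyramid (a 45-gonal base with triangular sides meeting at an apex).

90

A pyramid on an n-gon base has one n-gon and n triangles: V = 45 + 1 = 46, E = 2·45 = 90, F = 45 + 1 = 46.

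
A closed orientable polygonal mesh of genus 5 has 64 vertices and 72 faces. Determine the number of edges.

144

For a closed orientable surface of genus 5, χ = 2 − 2·5 = -8.
E = V + F − (-8) = 64 + 72 − (-8) = 144.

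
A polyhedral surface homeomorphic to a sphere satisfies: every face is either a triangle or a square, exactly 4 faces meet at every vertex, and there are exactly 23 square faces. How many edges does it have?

58

Let x be the number of triangles; then F = 23 + x.
Edge–face incidences: 2E = 4·23 + 3·x = 92 + 3x.
Every vertex has degree 4, so 4V = 2E.
Euler: V − E + F = 2 ⇒ (2E)/4 − E + (23 + x) = 2.
Multiply by 8: 2·(2E) − 4·(2E) + 8·(23 + x) = 16, i.e. 184 + 8x − 2·(92 + 3x) = 16.
Collecting terms: 2x = 16, so x = 8.
Then 2E = 92 + 3·8 = 116, so E = 58, V = 2E/4 = 29, F = 23 + 8 = 31.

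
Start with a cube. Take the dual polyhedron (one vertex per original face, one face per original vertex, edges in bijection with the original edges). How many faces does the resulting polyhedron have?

8

The base solid has V = 8, E = 12, F = 6.
The dual swaps V and F and preserves E: V′ = F = 6, E′ = E = 12, F′ = V = 8.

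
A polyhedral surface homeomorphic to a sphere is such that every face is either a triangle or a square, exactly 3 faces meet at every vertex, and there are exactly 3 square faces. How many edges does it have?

9

Let x be the number of triangles; then F = 3 + x.
Edge–face incidences: 2E = 4·3 + 3·x = 12 + 3x.
Every vertex has degree 3, so 3V = 2E.
Euler: V − E + F = 2 ⇒ (2E)/3 − E + (3 + x) = 2.
Multiply by 6: 2·(2E) − 3·(2E) + 6·(3 + x) = 12, i.e. 18 + 6x − (12 + 3x) = 12.
Collecting terms: 3x + 6 = 12, so 3x = 6, so x = 2.
Then 2E = 12 + 3·2 = 18, so E = 9, V = 2E/3 = 6, F = 3 + 2 = 5.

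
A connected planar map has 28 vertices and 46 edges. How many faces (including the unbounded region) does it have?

20

Euler's formula for a connected plane graph: V − E + F = 2, so F = 2 − 28 + 46 = 20.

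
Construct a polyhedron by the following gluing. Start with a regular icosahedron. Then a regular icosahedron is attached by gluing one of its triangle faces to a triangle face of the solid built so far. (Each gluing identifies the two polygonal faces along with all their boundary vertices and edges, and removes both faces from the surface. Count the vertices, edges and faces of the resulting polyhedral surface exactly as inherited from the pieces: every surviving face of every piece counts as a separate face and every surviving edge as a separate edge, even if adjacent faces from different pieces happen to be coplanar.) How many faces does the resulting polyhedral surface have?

38

A regular icosahedron: V=12, E=30, F=20.
Attach a regular icosahedron (V=12, E=30, F=20) along a 3-gon: merge 3 vertices and 3 edges, delete both glued faces → V=21, E=57, F=38.
Check: V − E + F = 21 − 57 + 38 = 2.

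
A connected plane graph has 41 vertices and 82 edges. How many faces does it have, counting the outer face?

43

Euler's formula for a connected plane graph: V − E + F = 2, so F = 2 − 41 + 82 = 43.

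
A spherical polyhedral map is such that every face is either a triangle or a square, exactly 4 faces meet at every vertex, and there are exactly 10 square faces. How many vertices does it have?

Let x be the number of triangles; then F = 10 + x.
Edge–face incidences: 2E = 4·10 + 3·x = 40 + 3x.
Every vertex has degree 4, so 4V = 2E.
Euler: V − E + F = 2 ⇒ (2E)/4 − E + (10 + x) = 2.
Multiply by 8: 2·(2E) − 4·(2E) + 8·(10 + x) = 16, i.e. 80 + 8x − 2·(40 + 3x) = 16.
Collecting terms: 2x = 16, so x = 8.
Then 2E = 40 + 3·8 = 64, so E = 32, V = 2E/4 = 16, F = 10 + 8 = 18.

16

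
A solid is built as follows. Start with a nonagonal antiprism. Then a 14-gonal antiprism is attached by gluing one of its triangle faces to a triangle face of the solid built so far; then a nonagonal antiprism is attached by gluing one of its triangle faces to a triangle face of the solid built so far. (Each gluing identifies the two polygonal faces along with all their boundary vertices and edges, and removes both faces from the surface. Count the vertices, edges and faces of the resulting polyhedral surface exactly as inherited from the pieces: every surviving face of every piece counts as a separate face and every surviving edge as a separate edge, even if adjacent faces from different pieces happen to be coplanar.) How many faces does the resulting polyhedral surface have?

66

A nonagonal antiprism: V=18, E=36, F=20.
Attach a 14-gonal antiprism (V=28, E=56, F=30) along a 3-gon: merge 3 vertices and 3 edges, delete both glued faces → V=43, E=89, F=48.
Attach a nonagonal antiprism (V=18, E=36, F=20) along a 3-gon: merge 3 vertices and 3 edges, delete both glued faces → V=58, E=122, F=66.
Check: V − E + F = 58 − 122 + 66 = 2.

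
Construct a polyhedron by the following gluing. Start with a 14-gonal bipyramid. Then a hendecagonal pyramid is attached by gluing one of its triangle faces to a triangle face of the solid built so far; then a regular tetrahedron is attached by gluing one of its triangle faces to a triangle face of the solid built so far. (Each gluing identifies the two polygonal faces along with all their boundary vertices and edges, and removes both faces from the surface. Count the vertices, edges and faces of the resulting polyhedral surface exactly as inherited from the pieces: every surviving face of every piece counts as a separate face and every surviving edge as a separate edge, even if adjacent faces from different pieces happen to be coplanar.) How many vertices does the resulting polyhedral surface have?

A 14-gonal bipyramid: V=16, E=42, F=28.
Attach a hendecagonal pyramid (V=12, E=22, F=12) along a 3-gon: merge 3 vertices and 3 edges, delete both glued faces → V=25, E=61, F=38.
Attach a regular tetrahedron (V=4, E=6, F=4) along a 3-gon: merge 3 vertices and 3 edges, delete both glued faces → V=26, E=64, F=40.
Check: V − E + F = 26 − 64 + 40 = 2.

26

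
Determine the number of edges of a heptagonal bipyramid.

A bipyramid over an n-gon has 2n triangular faces and n + 2 vertices: V = 7 + 2 = 9, E = 3·7 = 21, F = 2·7 = 14.
Check: V − E + F = 9 − 21 + 14 = 2.

21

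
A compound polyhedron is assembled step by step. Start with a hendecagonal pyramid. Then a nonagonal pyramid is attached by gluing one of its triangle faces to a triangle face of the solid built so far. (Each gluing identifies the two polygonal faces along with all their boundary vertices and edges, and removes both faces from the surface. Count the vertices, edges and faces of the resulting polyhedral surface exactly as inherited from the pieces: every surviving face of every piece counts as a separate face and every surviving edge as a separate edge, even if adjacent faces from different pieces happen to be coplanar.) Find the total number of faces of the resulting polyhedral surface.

20

A hendecagonal pyramid: V=12, E=22, F=12.
Attach a nonagonal pyramid (V=10, E=18, F=10) along a 3-gon: merge 3 vertices and 3 edges, delete both glued faces → V=19, E=37, F=20.
Check: V − E + F = 19 − 37 + 20 = 2.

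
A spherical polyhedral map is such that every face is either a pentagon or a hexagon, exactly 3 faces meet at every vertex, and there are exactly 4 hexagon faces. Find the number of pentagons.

12

Let x be the number of pentagons; then F = 4 + x.
Edge–face incidences: 2E = 6·4 + 5·x = 24 + 5x.
Every vertex has degree 3, so 3V = 2E.
Euler: V − E + F = 2 ⇒ (2E)/3 − E + (4 + x) = 2.
Multiply by 6: 2·(2E) − 3·(2E) + 6·(4 + x) = 12, i.e. 24 + 6x − (24 + 5x) = 12.
Collecting terms: x = 12.
Then 2E = 24 + 5·12 = 84, so E = 42, V = 2E/3 = 28, F = 4 + 12 = 16.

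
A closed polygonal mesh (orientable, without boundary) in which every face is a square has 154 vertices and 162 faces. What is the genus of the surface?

Every face is a square, so 2E = 4·162 = 648, giving E = 324.
χ = V − E + F = 154 − 324 + 162 = -8.
For a closed orientable surface χ = 2 − 2g, so g = (2 − (-8))/2 = 5.

5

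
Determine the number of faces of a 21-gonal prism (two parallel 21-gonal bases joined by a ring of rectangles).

23

A prism on an n-gon has two n-gon bases and n rectangular sides: V = 2·21 = 42, E = 3·21 = 63, F = 21 + 2 = 23.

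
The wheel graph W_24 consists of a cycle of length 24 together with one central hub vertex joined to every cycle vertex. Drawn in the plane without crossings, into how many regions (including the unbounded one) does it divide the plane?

W_24 has V = 24 + 1 = 25 vertices and E = 2·24 = 48 edges.
By Euler's formula F = 2 − V + E = 2 − 25 + 48 = 25.

25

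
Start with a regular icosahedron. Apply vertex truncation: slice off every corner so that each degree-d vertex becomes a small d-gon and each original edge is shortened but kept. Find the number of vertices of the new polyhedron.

The base solid has V = 12, E = 30, F = 20.
Truncation replaces each original edge-end by a new vertex, so V′ = 2E = 60.
Each original edge survives, and each old vertex of degree d contributes d new edges; summing degrees gives Σd = 2E, so E′ = E + 2E = 3E = 90.
Each original face survives and each original vertex becomes one new face: F′ = F + V = 32.

60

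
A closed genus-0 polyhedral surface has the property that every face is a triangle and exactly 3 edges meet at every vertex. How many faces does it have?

4

Each face has 3 edges and each edge borders two faces, so 2E = 3F.
Each vertex has degree 3, so 3V = 2E and hence V = 3F/3.
Euler: V − E + F = 2 ⇒ (3F/3) − (3F/2) + F = 2.
Multiply by 6: (6 − 9 + 6)F = 12, i.e. 3F = 12.
So F = 4, E = 3·4/2 = 6, V = 3·4/3 = 4.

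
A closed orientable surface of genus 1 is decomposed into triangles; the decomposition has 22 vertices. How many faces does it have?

44

χ = 2 − 2·1 = 0, and every face is a triangle so 3F = 2E.
V − E + F = 0 with E = 3F/2 gives 22 − (3/2 − 1)·F = 0, so F = 44 and E = 66.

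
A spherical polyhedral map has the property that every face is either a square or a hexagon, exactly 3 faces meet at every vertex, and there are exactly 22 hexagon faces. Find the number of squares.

6

Let x be the number of squares; then F = 22 + x.
Edge–face incidences: 2E = 6·22 + 4·x = 132 + 4x.
Every vertex has degree 3, so 3V = 2E.
Euler: V − E + F = 2 ⇒ (2E)/3 − E + (22 + x) = 2.
Multiply by 6: 2·(2E) − 3·(2E) + 6·(22 + x) = 12, i.e. 132 + 6x − (132 + 4x) = 12.
Collecting terms: 2x = 12, so x = 6.
Then 2E = 132 + 4·6 = 156, so E = 78, V = 2E/3 = 52, F = 22 + 6 = 28.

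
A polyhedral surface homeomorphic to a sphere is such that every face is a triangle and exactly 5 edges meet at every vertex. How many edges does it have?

Each face has 3 edges and each edge borders two faces, so 2E = 3F.
Each vertex has degree 5, so 5V = 2E and hence V = 3F/5.
Euler: V − E + F = 2 ⇒ (3F/5) − (3F/2) + F = 2.
Multiply by 10: (6 − 15 + 10)F = 20, i.e. 1F = 20.
So F = 20, E = 3·20/2 = 30, V = 3·20/5 = 12.

30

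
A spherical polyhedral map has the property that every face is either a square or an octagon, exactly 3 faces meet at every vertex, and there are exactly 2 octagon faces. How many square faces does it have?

Let x be the number of squares; then F = 2 + x.
Edge–face incidences: 2E = 8·2 + 4·x = 16 + 4x.
Every vertex has degree 3, so 3V = 2E.
Euler: V − E + F = 2 ⇒ (2E)/3 − E + (2 + x) = 2.
Multiply by 6: 2·(2E) − 3·(2E) + 6·(2 + x) = 12, i.e. 12 + 6x − (16 + 4x) = 12.
Collecting terms: 2x − 4 = 12, so 2x = 16, so x = 8.
Then 2E = 16 + 4·8 = 48, so E = 24, V = 2E/3 = 16, F = 2 + 8 = 10.

8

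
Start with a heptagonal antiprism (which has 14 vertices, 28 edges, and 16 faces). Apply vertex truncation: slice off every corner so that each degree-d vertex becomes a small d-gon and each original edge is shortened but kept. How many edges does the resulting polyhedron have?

84

Truncation replaces each original edge-end by a new vertex, so V′ = 2E = 56.
Each original edge survives, and each old vertex of degree d contributes d new edges; summing degrees gives Σd = 2E, so E′ = E + 2E = 3E = 84.
Each original face survives and each original vertex becomes one new face: F′ = F + V = 30.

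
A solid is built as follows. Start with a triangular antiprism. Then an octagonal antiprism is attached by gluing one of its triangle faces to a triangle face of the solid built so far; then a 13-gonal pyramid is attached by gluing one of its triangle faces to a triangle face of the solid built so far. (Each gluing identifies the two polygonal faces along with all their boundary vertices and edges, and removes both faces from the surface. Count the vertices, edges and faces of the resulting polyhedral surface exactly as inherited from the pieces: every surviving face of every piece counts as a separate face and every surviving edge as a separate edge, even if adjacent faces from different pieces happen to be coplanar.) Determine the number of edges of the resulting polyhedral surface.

A triangular antiprism: V=6, E=12, F=8.
Attach an octagonal antiprism (V=16, E=32, F=18) along a 3-gon: merge 3 vertices and 3 edges, delete both glued faces → V=19, E=41, F=24.
Attach a 13-gonal pyramid (V=14, E=26, F=14) along a 3-gon: merge 3 vertices and 3 edges, delete both glued faces → V=30, E=64, F=36.
Check: V − E + F = 30 − 64 + 36 = 2.

64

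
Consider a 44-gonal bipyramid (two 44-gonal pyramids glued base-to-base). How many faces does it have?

A bipyramid over an n-gon has 2n triangular faces and n + 2 vertices: V = 44 + 2 = 46, E = 3·44 = 132, F = 2·44 = 88.

88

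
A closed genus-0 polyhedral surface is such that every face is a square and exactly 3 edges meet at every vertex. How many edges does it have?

Each face has 4 edges and each edge borders two faces, so 2E = 4F.
Each vertex has degree 3, so 3V = 2E and hence V = 4F/3.
Euler: V − E + F = 2 ⇒ (4F/3) − (4F/2) + F = 2.
Multiply by 6: (8 − 12 + 6)F = 12, i.e. 2F = 12.
So F = 6, E = 4·6/2 = 12, V = 4·6/3 = 8.

12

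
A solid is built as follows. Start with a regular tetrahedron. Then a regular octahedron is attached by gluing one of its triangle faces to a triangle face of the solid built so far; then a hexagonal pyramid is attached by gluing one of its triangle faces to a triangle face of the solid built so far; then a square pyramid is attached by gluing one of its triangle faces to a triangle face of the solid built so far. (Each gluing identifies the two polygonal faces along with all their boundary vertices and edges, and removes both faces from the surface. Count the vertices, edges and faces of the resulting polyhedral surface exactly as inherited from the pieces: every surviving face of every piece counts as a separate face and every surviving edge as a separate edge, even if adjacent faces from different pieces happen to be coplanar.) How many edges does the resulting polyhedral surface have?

A regular tetrahedron: V=4, E=6, F=4.
Attach a regular octahedron (V=6, E=12, F=8) along a 3-gon: merge 3 vertices and 3 edges, delete both glued faces → V=7, E=15, F=10.
Attach a hexagonal pyramid (V=7, E=12, F=7) along a 3-gon: merge 3 vertices and 3 edges, delete both glued faces → V=11, E=24, F=15.
Attach a square pyramid (V=5, E=8, F=5) along a 3-gon: merge 3 vertices and 3 edges, delete both glued faces → V=13, E=29, F=18.
Check: V − E + F = 13 − 29 + 18 = 2.

29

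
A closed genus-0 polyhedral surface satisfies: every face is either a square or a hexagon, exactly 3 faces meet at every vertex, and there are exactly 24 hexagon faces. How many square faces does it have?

6

Let x be the number of squares; then F = 24 + x.
Edge–face incidences: 2E = 6·24 + 4·x = 144 + 4x.
Every vertex has degree 3, so 3V = 2E.
Euler: V − E + F = 2 ⇒ (2E)/3 − E + (24 + x) = 2.
Multiply by 6: 2·(2E) − 3·(2E) + 6·(24 + x) = 12, i.e. 144 + 6x − (144 + 4x) = 12.
Collecting terms: 2x = 12, so x = 6.
Then 2E = 144 + 4·6 = 168, so E = 84, V = 2E/3 = 56, F = 24 + 6 = 30.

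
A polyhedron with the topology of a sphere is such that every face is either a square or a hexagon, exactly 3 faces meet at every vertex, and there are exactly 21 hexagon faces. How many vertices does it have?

50

Let x be the number of squares; then F = 21 + x.
Edge–face incidences: 2E = 6·21 + 4·x = 126 + 4x.
Every vertex has degree 3, so 3V = 2E.
Euler: V − E + F = 2 ⇒ (2E)/3 − E + (21 + x) = 2.
Multiply by 6: 2·(2E) − 3·(2E) + 6·(21 + x) = 12, i.e. 126 + 6x − (126 + 4x) = 12.
Collecting terms: 2x = 12, so x = 6.
Then 2E = 126 + 4·6 = 150, so E = 75, V = 2E/3 = 50, F = 21 + 6 = 27.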